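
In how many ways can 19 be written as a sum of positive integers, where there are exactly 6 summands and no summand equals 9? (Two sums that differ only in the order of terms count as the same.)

64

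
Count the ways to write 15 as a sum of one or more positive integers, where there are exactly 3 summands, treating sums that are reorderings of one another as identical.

They are:
13+1+1
12+2+1
11+3+1
11+2+2
10+4+1
10+3+2
9+5+1
9+4+2
9+3+3
8+6+1
8+5+2
8+4+3
7+7+1
7+6+2
7+5+3
7+4+4
6+6+3
6+5+4
5+5+5
That's 19 in total.

19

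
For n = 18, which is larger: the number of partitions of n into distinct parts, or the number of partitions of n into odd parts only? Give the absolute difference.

0

Partitions of 18 into distinct parts: 46.
Partitions of 18 into odd parts only: 46.
|46 − 46| = 0.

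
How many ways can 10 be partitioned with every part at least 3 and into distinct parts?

Listing the qualifying partitions of 10:
10
7+3
6+4
That's 3 in total.

3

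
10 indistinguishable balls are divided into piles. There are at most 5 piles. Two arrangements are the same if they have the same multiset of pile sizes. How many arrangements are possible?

30

A partial list (first 12 by largest part):
10
9 + 1
8 + 2
8 + 1 + 1
7 + 3
7 + 2 + 1
7 + 1 + 1 + 1
6 + 4
6 + 3 + 1
6 + 2 + 2
6 + 2 + 1 + 1
6 + 1 + 1 + 1 + 1
…and 18 more, for 30 total.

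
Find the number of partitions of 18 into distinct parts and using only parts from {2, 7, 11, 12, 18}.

Enumerating:
18
11 + 7
That's 2 in total.

2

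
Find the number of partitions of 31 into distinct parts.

A full systematic count gives 340.

340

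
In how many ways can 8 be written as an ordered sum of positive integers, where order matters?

128

The number of compositions of n is 2^(n−1); here 2^7 = 128.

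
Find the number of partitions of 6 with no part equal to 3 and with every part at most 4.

Enumerating:
4, 2
4, 1, 1
2, 2, 2
2, 2, 1, 1
2, 1, 1, 1, 1
1, 1, 1, 1, 1, 1

6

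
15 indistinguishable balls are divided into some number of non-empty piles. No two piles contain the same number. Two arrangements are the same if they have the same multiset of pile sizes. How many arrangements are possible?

27

A partial list (first 12 by largest part):
15
14 + 1
13 + 2
12 + 3
12 + 2 + 1
11 + 4
11 + 3 + 1
10 + 5
10 + 4 + 1
10 + 3 + 2
9 + 6
9 + 5 + 1
…and 15 more, for 27 total.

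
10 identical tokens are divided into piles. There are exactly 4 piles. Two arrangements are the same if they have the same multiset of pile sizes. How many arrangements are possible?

9

They are:
7, 1, 1, 1
6, 2, 1, 1
5, 3, 1, 1
5, 2, 2, 1
4, 4, 1, 1
4, 3, 2, 1
4, 2, 2, 2
3, 3, 3, 1
3, 3, 2, 2
Counting gives 9.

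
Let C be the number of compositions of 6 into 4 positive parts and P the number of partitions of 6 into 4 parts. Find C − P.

8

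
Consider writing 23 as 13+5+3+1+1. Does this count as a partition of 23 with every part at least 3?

The parts sum to 23, and the condition 'every summand is at least 3' is violated.

No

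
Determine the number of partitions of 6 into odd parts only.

4

The partitions of 6 that satisfy the conditions:
1,5
3,3
1,1,1,3
1,1,1,1,1,1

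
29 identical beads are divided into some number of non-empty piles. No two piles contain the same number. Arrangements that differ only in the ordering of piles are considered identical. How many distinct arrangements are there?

256

Enumerating by decreasing first part gives 256 partitions in all.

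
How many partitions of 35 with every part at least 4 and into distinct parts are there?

105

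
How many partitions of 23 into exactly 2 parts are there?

11

The partitions of 23 that satisfy the conditions:
22+1
21+2
20+3
19+4
18+5
17+6
16+7
15+8
14+9
13+10
12+11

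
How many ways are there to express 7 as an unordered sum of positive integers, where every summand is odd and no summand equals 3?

Enumerating:
7
1,1,5
1,1,1,1,1,1,1

3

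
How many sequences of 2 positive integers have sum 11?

10

Place 1 bars in the 10 internal gaps of a row of 11 dots: C(10,1) = 10.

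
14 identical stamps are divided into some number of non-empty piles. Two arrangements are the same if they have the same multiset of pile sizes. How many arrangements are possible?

135

A full systematic count gives 135.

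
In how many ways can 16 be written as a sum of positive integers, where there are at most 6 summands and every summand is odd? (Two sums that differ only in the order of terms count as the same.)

20

Listing the qualifying partitions of 16:
15,1
13,3
13,1,1,1
11,5
11,3,1,1
11,1,1,1,1,1
9,7
9,5,1,1
9,3,3,1
9,3,1,1,1,1
7,7,1,1
7,5,3,1
7,5,1,1,1,1
7,3,3,3
7,3,3,1,1,1
5,5,5,1
5,5,3,3
5,5,3,1,1,1
5,3,3,3,1,1
3,3,3,3,3,1
Counting gives 20.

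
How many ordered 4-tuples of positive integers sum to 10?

Place 3 bars in the 9 internal gaps of a row of 10 dots: C(9,3) = 84.

84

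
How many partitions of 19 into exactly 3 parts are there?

30

A partial list (first 12 by largest part):
17, 1, 1
16, 2, 1
15, 3, 1
15, 2, 2
14, 4, 1
14, 3, 2
13, 5, 1
13, 4, 2
13, 3, 3
12, 6, 1
12, 5, 2
12, 4, 3
…and 18 more, for 30 total.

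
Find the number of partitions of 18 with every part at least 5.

9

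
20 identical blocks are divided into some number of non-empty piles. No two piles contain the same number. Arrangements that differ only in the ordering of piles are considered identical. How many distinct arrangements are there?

64

There are too many to list fully; the first 12 (by largest part) are:
20
19,1
18,2
17,3
17,2,1
16,4
16,3,1
15,5
15,4,1
15,3,2
14,6
14,5,1
…and 52 more, for 64 total.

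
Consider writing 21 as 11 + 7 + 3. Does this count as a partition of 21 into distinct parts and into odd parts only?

The parts sum to 21, and the condition 'all summands are distinct' holds; the condition 'every summand is odd' holds.

Yes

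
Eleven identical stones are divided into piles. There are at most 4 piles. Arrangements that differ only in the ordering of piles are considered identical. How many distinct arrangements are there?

A partial list (first 12 by largest part):
11
1,10
2,9
1,1,9
3,8
1,2,8
1,1,1,8
4,7
1,3,7
2,2,7
1,1,2,7
5,6
…and 15 more, for 27 total.

27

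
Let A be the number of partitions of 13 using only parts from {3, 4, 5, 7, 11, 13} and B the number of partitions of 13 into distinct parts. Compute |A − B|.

13

Partitions of 13 using only parts from {3, 4, 5, 7, 11, 13}: 5.
Partitions of 13 into distinct parts: 18.
|5 − 18| = 13.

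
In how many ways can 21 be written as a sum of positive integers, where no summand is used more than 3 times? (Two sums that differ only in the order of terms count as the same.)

Systematic enumeration (by largest part, then next-largest, …) yields 395.

395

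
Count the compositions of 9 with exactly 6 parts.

56

By stars and bars with positive parts, the count is C(8,5) = 56.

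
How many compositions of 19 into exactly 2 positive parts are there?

18

A composition of 19 into 2 positive parts is chosen by placing 1 dividers among the 18 gaps between 19 units: C(18,1) = 18.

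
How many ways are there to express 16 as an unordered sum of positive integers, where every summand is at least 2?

55

There are too many to list fully; the first 12 (by largest part) are:
16
14 + 2
13 + 3
12 + 4
12 + 2 + 2
11 + 5
11 + 3 + 2
10 + 6
10 + 4 + 2
10 + 3 + 3
10 + 2 + 2 + 2
9 + 7
…and 43 more, for 55 total.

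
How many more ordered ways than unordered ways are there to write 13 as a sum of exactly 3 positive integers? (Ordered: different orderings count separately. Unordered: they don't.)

Compositions: C(12,2) = 66.
Partitions of 13 into exactly 3 parts: 14.
Difference: 66 − 14 = 52.

52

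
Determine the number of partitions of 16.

231

Direct enumeration gives 231 partitions.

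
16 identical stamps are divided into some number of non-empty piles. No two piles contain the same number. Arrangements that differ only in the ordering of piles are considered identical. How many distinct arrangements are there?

There are too many to list fully; the first 12 (by largest part) are:
16
15 + 1
14 + 2
13 + 3
13 + 2 + 1
12 + 4
12 + 3 + 1
11 + 5
11 + 4 + 1
11 + 3 + 2
10 + 6
10 + 5 + 1
…and 20 more, for 32 total.

32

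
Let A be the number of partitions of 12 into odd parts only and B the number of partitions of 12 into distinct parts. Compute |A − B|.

Partitions of 12 into odd parts only: 15.
Partitions of 12 into distinct parts: 15.
|15 − 15| = 0.

0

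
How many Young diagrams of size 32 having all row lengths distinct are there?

Systematic enumeration (by largest part, then next-largest, …) yields 390.

390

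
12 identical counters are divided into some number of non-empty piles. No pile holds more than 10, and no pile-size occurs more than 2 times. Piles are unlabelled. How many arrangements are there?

34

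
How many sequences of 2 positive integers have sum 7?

6

Equivalently, choose which 1 of the 6 gaps become plus signs: C(6,1) = 6.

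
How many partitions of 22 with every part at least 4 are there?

There are too many to list fully; the first 12 (by largest part) are:
22
18 + 4
17 + 5
16 + 6
15 + 7
14 + 8
14 + 4 + 4
13 + 9
13 + 5 + 4
12 + 10
12 + 6 + 4
12 + 5 + 5
…and 22 more, for 34 total.

34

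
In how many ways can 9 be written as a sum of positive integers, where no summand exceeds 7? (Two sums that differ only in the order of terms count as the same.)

28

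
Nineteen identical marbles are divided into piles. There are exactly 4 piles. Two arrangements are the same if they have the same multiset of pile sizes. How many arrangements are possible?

There are too many to list fully; the first 12 (by largest part) are:
1,1,1,16
1,1,2,15
1,1,3,14
1,2,2,14
1,1,4,13
1,2,3,13
2,2,2,13
1,1,5,12
1,2,4,12
1,3,3,12
2,2,3,12
1,1,6,11
…and 42 more, for 54 total.

54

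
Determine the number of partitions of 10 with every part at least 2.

12

They are:
10
8 + 2
7 + 3
6 + 4
6 + 2 + 2
5 + 5
5 + 3 + 2
4 + 4 + 2
4 + 3 + 3
4 + 2 + 2 + 2
3 + 3 + 2 + 2
2 + 2 + 2 + 2 + 2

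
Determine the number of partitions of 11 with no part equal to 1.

14

Enumerating:
11
9,2
8,3
7,4
7,2,2
6,5
6,3,2
5,4,2
5,3,3
5,2,2,2
4,4,3
4,3,2,2
3,3,3,2
3,2,2,2,2
That's 14 in total.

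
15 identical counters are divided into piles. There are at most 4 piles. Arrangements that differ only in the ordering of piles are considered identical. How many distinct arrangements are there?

54

A partial list (first 12 by largest part):
15
14, 1
13, 2
13, 1, 1
12, 3
12, 2, 1
12, 1, 1, 1
11, 4
11, 3, 1
11, 2, 2
11, 2, 1, 1
10, 5
…and 42 more, for 54 total.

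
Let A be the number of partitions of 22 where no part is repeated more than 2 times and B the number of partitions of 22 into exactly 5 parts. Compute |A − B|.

178

Partitions of 22 where no part is repeated more than 2 times: 297.
Partitions of 22 into exactly 5 parts: 119.
|297 − 119| = 178.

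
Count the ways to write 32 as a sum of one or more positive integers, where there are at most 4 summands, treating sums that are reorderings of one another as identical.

351

A full systematic count gives 351.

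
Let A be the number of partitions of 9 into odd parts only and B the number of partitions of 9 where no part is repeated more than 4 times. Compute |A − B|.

Partitions of 9 into odd parts only: 8.
Partitions of 9 where no part is repeated more than 4 times: 25.
|8 − 25| = 17.

17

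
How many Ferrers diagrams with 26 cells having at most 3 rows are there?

A partial list (first 12 by largest part):
26
1+25
2+24
1+1+24
3+23
1+2+23
4+22
1+3+22
2+2+22
5+21
1+4+21
2+3+21
…and 58 more, for 70 total.

70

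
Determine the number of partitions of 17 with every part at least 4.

Listing the qualifying partitions of 17:
17
13+4
12+5
11+6
10+7
9+8
9+4+4
8+5+4
7+6+4
7+5+5
6+6+5
5+4+4+4

12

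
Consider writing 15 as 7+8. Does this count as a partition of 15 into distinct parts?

The parts sum to 15, and the condition 'all summands are distinct' holds.

Yes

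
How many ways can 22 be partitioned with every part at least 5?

Listing the qualifying partitions of 22:
22
5 + 17
6 + 16
7 + 15
8 + 14
9 + 13
10 + 12
5 + 5 + 12
11 + 11
5 + 6 + 11
5 + 7 + 10
6 + 6 + 10
5 + 8 + 9
6 + 7 + 9
6 + 8 + 8
7 + 7 + 8
5 + 5 + 5 + 7
5 + 5 + 6 + 6

18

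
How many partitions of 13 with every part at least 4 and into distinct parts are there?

The partitions of 13 that satisfy the conditions:
13
4, 9
5, 8
6, 7

4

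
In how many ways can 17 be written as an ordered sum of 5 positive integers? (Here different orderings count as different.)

1820

By stars and bars with positive parts, the count is C(16,4) = 1820.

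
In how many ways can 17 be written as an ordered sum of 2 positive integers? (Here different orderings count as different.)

A composition of 17 into 2 positive parts is chosen by placing 1 dividers among the 16 gaps between 17 units: C(16,1) = 16.

16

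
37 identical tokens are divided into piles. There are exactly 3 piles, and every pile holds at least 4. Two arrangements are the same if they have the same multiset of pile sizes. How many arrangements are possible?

A partial list (first 12 by largest part):
29, 4, 4
28, 5, 4
27, 6, 4
27, 5, 5
26, 7, 4
26, 6, 5
25, 8, 4
25, 7, 5
25, 6, 6
24, 9, 4
24, 8, 5
24, 7, 6
…and 53 more, for 65 total.

65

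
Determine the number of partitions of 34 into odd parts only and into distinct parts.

26

A partial list (first 12 by largest part):
33 + 1
31 + 3
29 + 5
27 + 7
25 + 9
25 + 5 + 3 + 1
23 + 11
23 + 7 + 3 + 1
21 + 13
21 + 9 + 3 + 1
21 + 7 + 5 + 1
19 + 15
…and 14 more, for 26 total.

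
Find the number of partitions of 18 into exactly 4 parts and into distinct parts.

15

They are:
1,2,3,12
1,2,4,11
1,2,5,10
1,3,4,10
1,2,6,9
1,3,5,9
2,3,4,9
1,2,7,8
1,3,6,8
1,4,5,8
2,3,5,8
1,4,6,7
2,3,6,7
2,4,5,7
3,4,5,6
That's 15 in total.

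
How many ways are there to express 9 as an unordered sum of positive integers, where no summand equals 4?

23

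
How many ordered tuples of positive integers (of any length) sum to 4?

8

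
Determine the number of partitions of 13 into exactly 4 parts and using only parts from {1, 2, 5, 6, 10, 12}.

Enumerating:
10 + 1 + 1 + 1
6 + 5 + 1 + 1
5 + 5 + 2 + 1
Counting gives 3.

3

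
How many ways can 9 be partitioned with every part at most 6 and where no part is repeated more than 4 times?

21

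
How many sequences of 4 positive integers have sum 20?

969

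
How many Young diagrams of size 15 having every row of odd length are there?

There are too many to list fully; the first 12 (by largest part) are:
15
1,1,13
1,3,11
1,1,1,1,11
1,5,9
3,3,9
1,1,1,3,9
1,1,1,1,1,1,9
1,7,7
3,5,7
1,1,1,5,7
1,1,3,3,7
…and 15 more, for 27 total.

27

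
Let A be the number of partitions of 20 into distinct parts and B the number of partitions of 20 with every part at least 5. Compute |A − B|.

51

Partitions of 20 into distinct parts: 64.
Partitions of 20 with every part at least 5: 13.
|64 − 13| = 51.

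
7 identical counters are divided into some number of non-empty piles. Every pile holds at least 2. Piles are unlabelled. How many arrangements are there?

4

The partitions of 7 that satisfy the conditions:
7
5, 2
4, 3
3, 2, 2
That's 4 in total.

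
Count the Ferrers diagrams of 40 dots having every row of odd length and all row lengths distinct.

There are too many to list fully; the first 12 (by largest part) are:
39, 1
37, 3
35, 5
33, 7
31, 9
31, 5, 3, 1
29, 11
29, 7, 3, 1
27, 13
27, 9, 3, 1
27, 7, 5, 1
25, 15
…and 34 more, for 46 total.

46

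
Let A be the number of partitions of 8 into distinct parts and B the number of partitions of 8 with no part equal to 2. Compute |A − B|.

5

Partitions of 8 into distinct parts: 6.
Partitions of 8 with no part equal to 2: 11.
|6 − 11| = 5.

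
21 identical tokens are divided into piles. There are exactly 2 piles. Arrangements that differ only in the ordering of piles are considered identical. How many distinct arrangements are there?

Listing the qualifying partitions of 21:
20+1
19+2
18+3
17+4
16+5
15+6
14+7
13+8
12+9
11+10

10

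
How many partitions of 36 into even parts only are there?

385

Direct enumeration gives 385 partitions.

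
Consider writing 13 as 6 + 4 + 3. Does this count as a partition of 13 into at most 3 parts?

Yes

The parts sum to 13, and the condition 'there are at most 3 summands' holds.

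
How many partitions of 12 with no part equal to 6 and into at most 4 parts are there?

27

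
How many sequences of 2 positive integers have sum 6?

A composition of 6 into 2 positive parts is chosen by placing 1 dividers among the 5 gaps between 6 units: C(5,1) = 5.

5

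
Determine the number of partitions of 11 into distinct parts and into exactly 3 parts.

The partitions of 11 that satisfy the conditions:
1, 2, 8
1, 3, 7
1, 4, 6
2, 3, 6
2, 4, 5

5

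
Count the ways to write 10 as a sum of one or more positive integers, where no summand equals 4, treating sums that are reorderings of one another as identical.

31

A partial list (first 12 by largest part):
10
9+1
8+2
8+1+1
7+3
7+2+1
7+1+1+1
6+3+1
6+2+2
6+2+1+1
6+1+1+1+1
5+5
…and 19 more, for 31 total.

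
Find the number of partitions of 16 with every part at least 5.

Enumerating:
16
11, 5
10, 6
9, 7
8, 8
6, 5, 5

6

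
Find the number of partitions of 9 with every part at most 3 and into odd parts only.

4

They are:
3, 3, 3
3, 3, 1, 1, 1
3, 1, 1, 1, 1, 1, 1
1, 1, 1, 1, 1, 1, 1, 1, 1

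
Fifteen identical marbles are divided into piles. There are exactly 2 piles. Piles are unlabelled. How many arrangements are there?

7

They are:
14, 1
13, 2
12, 3
11, 4
10, 5
9, 6
8, 7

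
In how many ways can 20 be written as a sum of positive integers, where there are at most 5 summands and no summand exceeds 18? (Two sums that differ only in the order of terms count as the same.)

190

A full systematic count gives 190.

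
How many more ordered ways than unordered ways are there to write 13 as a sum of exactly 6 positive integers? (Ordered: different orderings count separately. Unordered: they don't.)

Compositions: C(12,5) = 792.
Partitions of 13 into exactly 6 parts: 14.
Difference: 792 − 14 = 778.

778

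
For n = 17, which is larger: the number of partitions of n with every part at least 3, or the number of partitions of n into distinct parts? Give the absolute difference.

13

Partitions of 17 with every part at least 3: 25.
Partitions of 17 into distinct parts: 38.
|25 − 38| = 13.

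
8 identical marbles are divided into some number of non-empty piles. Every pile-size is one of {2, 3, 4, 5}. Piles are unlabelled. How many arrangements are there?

Listing the qualifying partitions of 8:
5, 3
4, 4
4, 2, 2
3, 3, 2
2, 2, 2, 2
That's 5 in total.

5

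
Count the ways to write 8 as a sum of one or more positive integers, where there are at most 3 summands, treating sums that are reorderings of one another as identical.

10

They are:
8
7, 1
6, 2
6, 1, 1
5, 3
5, 2, 1
4, 4
4, 3, 1
4, 2, 2
3, 3, 2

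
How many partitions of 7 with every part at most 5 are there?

13

Enumerating:
5,2
5,1,1
4,3
4,2,1
4,1,1,1
3,3,1
3,2,2
3,2,1,1
3,1,1,1,1
2,2,2,1
2,2,1,1,1
2,1,1,1,1,1
1,1,1,1,1,1,1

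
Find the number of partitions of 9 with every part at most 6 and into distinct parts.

Listing the qualifying partitions of 9:
6 + 3
6 + 2 + 1
5 + 4
5 + 3 + 1
4 + 3 + 2

5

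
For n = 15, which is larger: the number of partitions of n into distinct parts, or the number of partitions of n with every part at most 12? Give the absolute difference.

Partitions of 15 into distinct parts: 27.
Partitions of 15 with every part at most 12: 172.
|27 − 172| = 145.

145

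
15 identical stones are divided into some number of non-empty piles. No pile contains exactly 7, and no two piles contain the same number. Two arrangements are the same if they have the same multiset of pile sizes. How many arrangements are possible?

They are:
15
1,14
2,13
3,12
1,2,12
4,11
1,3,11
5,10
1,4,10
2,3,10
6,9
1,5,9
2,4,9
1,2,3,9
1,6,8
2,5,8
3,4,8
1,2,4,8
4,5,6
1,3,5,6
2,3,4,6
1,2,3,4,5
Counting gives 22.

22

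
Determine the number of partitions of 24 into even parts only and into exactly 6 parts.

11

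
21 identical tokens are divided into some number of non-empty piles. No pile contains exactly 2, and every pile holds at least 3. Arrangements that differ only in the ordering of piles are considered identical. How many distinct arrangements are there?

A partial list (first 12 by largest part):
21
18,3
17,4
16,5
15,6
15,3,3
14,7
14,4,3
13,8
13,5,3
13,4,4
12,9
…and 48 more, for 60 total.

60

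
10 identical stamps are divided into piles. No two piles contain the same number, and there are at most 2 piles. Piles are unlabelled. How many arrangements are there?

Enumerating:
10
1+9
2+8
3+7
4+6

5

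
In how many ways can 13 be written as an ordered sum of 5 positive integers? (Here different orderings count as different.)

Equivalently, choose which 4 of the 12 gaps become plus signs: C(12,4) = 495.

495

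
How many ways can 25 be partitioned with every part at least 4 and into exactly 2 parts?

The partitions of 25 that satisfy the conditions:
21+4
20+5
19+6
18+7
17+8
16+9
15+10
14+11
13+12
That's 9 in total.

9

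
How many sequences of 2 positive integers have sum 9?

By stars and bars with positive parts, the count is C(8,1) = 8.

8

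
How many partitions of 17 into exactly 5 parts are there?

There are too many to list fully; the first 12 (by largest part) are:
1 + 1 + 1 + 1 + 13
1 + 1 + 1 + 2 + 12
1 + 1 + 1 + 3 + 11
1 + 1 + 2 + 2 + 11
1 + 1 + 1 + 4 + 10
1 + 1 + 2 + 3 + 10
1 + 2 + 2 + 2 + 10
1 + 1 + 1 + 5 + 9
1 + 1 + 2 + 4 + 9
1 + 1 + 3 + 3 + 9
1 + 2 + 2 + 3 + 9
2 + 2 + 2 + 2 + 9
…and 35 more, for 47 total.

47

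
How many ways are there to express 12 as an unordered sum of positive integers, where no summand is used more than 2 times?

There are too many to list fully; the first 12 (by largest part) are:
12
1, 11
2, 10
1, 1, 10
3, 9
1, 2, 9
4, 8
1, 3, 8
2, 2, 8
1, 1, 2, 8
5, 7
1, 4, 7
…and 24 more, for 36 total.

36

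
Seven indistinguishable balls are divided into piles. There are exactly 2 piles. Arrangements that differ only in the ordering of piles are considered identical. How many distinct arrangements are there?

3

Enumerating:
6, 1
5, 2
4, 3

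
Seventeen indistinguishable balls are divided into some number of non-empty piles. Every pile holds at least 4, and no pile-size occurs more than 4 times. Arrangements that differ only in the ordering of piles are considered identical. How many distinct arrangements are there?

12

The partitions of 17 that satisfy the conditions:
17
13+4
12+5
11+6
10+7
9+8
9+4+4
8+5+4
7+6+4
7+5+5
6+6+5
5+4+4+4
That's 12 in total.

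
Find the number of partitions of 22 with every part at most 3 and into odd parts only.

8

Listing the qualifying partitions of 22:
3,3,3,3,3,3,3,1
3,3,3,3,3,3,1,1,1,1
3,3,3,3,3,1,1,1,1,1,1,1
3,3,3,3,1,1,1,1,1,1,1,1,1,1
3,3,3,1,1,1,1,1,1,1,1,1,1,1,1,1
3,3,1,1,1,1,1,1,1,1,1,1,1,1,1,1,1,1
3,1,1,1,1,1,1,1,1,1,1,1,1,1,1,1,1,1,1,1
1,1,1,1,1,1,1,1,1,1,1,1,1,1,1,1,1,1,1,1,1,1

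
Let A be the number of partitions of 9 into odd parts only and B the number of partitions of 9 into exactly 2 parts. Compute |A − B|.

Partitions of 9 into odd parts only: 8.
Partitions of 9 into exactly 2 parts: 4.
|8 − 4| = 4.

4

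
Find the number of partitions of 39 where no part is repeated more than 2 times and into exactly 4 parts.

A full systematic count gives 429.

429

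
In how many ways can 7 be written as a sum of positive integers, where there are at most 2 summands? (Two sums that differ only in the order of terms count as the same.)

The partitions of 7 that satisfy the conditions:
7
6,1
5,2
4,3

4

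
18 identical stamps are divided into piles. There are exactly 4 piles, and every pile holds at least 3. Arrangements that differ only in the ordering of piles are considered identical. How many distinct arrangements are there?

9

The partitions of 18 that satisfy the conditions:
9, 3, 3, 3
8, 4, 3, 3
7, 5, 3, 3
7, 4, 4, 3
6, 6, 3, 3
6, 5, 4, 3
6, 4, 4, 4
5, 5, 5, 3
5, 5, 4, 4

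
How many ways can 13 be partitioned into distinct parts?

18

Listing the qualifying partitions of 13:
13
1,12
2,11
3,10
1,2,10
4,9
1,3,9
5,8
1,4,8
2,3,8
6,7
1,5,7
2,4,7
1,2,3,7
2,5,6
3,4,6
1,2,4,6
1,3,4,5
That's 18 in total.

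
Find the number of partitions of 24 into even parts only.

Enumerating by decreasing first part gives 77 partitions in all.

77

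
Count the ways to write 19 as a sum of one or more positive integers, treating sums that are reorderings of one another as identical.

490

A full systematic count gives 490.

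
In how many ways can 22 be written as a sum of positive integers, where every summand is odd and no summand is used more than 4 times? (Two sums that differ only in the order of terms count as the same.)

A partial list (first 12 by largest part):
21+1
19+3
19+1+1+1
17+5
17+3+1+1
15+7
15+5+1+1
15+3+3+1
15+3+1+1+1+1
13+9
13+7+1+1
13+5+3+1
…and 35 more, for 47 total.

47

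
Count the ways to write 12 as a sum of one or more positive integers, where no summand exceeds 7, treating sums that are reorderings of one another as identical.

65

There are too many to list fully; the first 12 (by largest part) are:
7+5
7+4+1
7+3+2
7+3+1+1
7+2+2+1
7+2+1+1+1
7+1+1+1+1+1
6+6
6+5+1
6+4+2
6+4+1+1
6+3+3
…and 53 more, for 65 total.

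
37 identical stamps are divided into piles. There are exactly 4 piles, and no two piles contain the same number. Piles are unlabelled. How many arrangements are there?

Enumerating by decreasing first part gives 225 partitions in all.

225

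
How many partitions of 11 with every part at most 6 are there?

44

There are too many to list fully; the first 12 (by largest part) are:
6 + 5
6 + 4 + 1
6 + 3 + 2
6 + 3 + 1 + 1
6 + 2 + 2 + 1
6 + 2 + 1 + 1 + 1
6 + 1 + 1 + 1 + 1 + 1
5 + 5 + 1
5 + 4 + 2
5 + 4 + 1 + 1
5 + 3 + 3
5 + 3 + 2 + 1
…and 32 more, for 44 total.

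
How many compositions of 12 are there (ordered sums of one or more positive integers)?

2048

There are 11 gaps and each independently is a cut or not, giving 2^11 = 2048.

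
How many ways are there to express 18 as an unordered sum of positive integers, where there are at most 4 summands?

Systematic enumeration (by largest part, then next-largest, …) yields 84.

84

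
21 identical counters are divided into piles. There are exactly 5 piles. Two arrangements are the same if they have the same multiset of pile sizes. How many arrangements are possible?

Counting exhaustively, 101 partitions satisfy the conditions.

101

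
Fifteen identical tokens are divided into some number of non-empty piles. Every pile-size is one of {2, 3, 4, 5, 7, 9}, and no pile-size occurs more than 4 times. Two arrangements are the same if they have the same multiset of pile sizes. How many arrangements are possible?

They are:
2,4,9
3,3,9
2,2,2,9
3,5,7
4,4,7
2,2,4,7
2,3,3,7
2,2,2,2,7
5,5,5
2,3,5,5
2,4,4,5
3,3,4,5
2,2,2,4,5
2,2,3,3,5
3,4,4,4
2,2,3,4,4
2,3,3,3,4
2,2,2,2,3,4
2,2,2,3,3,3

19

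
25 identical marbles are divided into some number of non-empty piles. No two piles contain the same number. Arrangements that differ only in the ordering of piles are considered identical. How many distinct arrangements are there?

142

Enumerating by decreasing first part gives 142 partitions in all.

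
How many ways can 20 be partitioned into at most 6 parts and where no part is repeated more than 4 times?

Counting exhaustively, 278 partitions satisfy the conditions.

278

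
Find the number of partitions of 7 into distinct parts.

5

They are:
7
6 + 1
5 + 2
4 + 3
4 + 2 + 1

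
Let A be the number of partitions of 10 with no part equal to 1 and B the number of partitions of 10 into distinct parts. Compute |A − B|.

2

Partitions of 10 with no part equal to 1: 12.
Partitions of 10 into distinct parts: 10.
|12 − 10| = 2.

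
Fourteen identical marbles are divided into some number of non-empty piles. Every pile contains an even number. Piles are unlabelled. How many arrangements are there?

15

The partitions of 14 that satisfy the conditions:
14
12+2
10+4
10+2+2
8+6
8+4+2
8+2+2+2
6+6+2
6+4+4
6+4+2+2
6+2+2+2+2
4+4+4+2
4+4+2+2+2
4+2+2+2+2+2
2+2+2+2+2+2+2
That's 15 in total.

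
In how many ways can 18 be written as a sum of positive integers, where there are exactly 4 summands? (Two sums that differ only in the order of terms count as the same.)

47

There are too many to list fully; the first 12 (by largest part) are:
15+1+1+1
14+2+1+1
13+3+1+1
13+2+2+1
12+4+1+1
12+3+2+1
12+2+2+2
11+5+1+1
11+4+2+1
11+3+3+1
11+3+2+2
10+6+1+1
…and 35 more, for 47 total.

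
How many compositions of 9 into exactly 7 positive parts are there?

28

A composition of 9 into 7 positive parts is chosen by placing 6 dividers among the 8 gaps between 9 units: C(8,6) = 28.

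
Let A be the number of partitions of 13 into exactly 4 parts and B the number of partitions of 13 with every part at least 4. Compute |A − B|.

13

Partitions of 13 into exactly 4 parts: 18.
Partitions of 13 with every part at least 4: 5.
|18 − 5| = 13.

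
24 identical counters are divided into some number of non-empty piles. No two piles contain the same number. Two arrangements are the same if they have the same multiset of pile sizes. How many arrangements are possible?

A full systematic count gives 122.

122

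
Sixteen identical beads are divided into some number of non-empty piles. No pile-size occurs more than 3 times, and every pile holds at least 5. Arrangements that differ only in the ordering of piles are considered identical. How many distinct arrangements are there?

6

Listing the qualifying partitions of 16:
16
5, 11
6, 10
7, 9
8, 8
5, 5, 6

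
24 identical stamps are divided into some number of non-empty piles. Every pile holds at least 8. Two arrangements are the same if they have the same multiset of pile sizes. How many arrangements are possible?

7

The partitions of 24 that satisfy the conditions:
24
16, 8
15, 9
14, 10
13, 11
12, 12
8, 8, 8
That's 7 in total.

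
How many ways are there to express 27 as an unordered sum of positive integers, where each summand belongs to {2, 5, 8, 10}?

10

The partitions of 27 that satisfy the conditions:
10, 10, 5, 2
10, 8, 5, 2, 2
10, 5, 5, 5, 2
10, 5, 2, 2, 2, 2, 2, 2
8, 8, 5, 2, 2, 2
8, 5, 5, 5, 2, 2
8, 5, 2, 2, 2, 2, 2, 2, 2
5, 5, 5, 5, 5, 2
5, 5, 5, 2, 2, 2, 2, 2, 2
5, 2, 2, 2, 2, 2, 2, 2, 2, 2, 2, 2
That's 10 in total.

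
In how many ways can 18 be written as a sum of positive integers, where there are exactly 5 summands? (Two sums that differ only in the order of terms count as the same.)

A partial list (first 12 by largest part):
1,1,1,1,14
1,1,1,2,13
1,1,1,3,12
1,1,2,2,12
1,1,1,4,11
1,1,2,3,11
1,2,2,2,11
1,1,1,5,10
1,1,2,4,10
1,1,3,3,10
1,2,2,3,10
2,2,2,2,10
…and 45 more, for 57 total.

57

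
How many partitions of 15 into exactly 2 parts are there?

7

Listing the qualifying partitions of 15:
14, 1
13, 2
12, 3
11, 4
10, 5
9, 6
8, 7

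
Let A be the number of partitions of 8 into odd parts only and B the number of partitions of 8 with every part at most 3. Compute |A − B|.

4

Partitions of 8 into odd parts only: 6.
Partitions of 8 with every part at most 3: 10.
|6 − 10| = 4.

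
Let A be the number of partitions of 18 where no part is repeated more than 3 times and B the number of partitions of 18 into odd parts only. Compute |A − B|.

162

Partitions of 18 where no part is repeated more than 3 times: 208.
Partitions of 18 into odd parts only: 46.
|208 − 46| = 162.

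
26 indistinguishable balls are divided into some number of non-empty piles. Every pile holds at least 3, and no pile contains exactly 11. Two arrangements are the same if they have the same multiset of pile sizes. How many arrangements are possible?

141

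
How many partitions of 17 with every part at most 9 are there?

252

Counting exhaustively, 252 partitions satisfy the conditions.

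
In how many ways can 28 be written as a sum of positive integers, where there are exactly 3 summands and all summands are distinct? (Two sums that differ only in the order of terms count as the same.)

52

A partial list (first 12 by largest part):
25+2+1
24+3+1
23+4+1
23+3+2
22+5+1
22+4+2
21+6+1
21+5+2
21+4+3
20+7+1
20+6+2
20+5+3
…and 40 more, for 52 total.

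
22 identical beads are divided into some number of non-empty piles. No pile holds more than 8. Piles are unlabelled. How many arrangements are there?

638

Systematic enumeration (by largest part, then next-largest, …) yields 638.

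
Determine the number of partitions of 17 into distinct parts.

A partial list (first 12 by largest part):
17
16, 1
15, 2
14, 3
14, 2, 1
13, 4
13, 3, 1
12, 5
12, 4, 1
12, 3, 2
11, 6
11, 5, 1
…and 26 more, for 38 total.

38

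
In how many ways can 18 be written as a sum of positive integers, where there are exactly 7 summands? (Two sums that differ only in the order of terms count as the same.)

49

There are too many to list fully; the first 12 (by largest part) are:
12, 1, 1, 1, 1, 1, 1
11, 2, 1, 1, 1, 1, 1
10, 3, 1, 1, 1, 1, 1
10, 2, 2, 1, 1, 1, 1
9, 4, 1, 1, 1, 1, 1
9, 3, 2, 1, 1, 1, 1
9, 2, 2, 2, 1, 1, 1
8, 5, 1, 1, 1, 1, 1
8, 4, 2, 1, 1, 1, 1
8, 3, 3, 1, 1, 1, 1
8, 3, 2, 2, 1, 1, 1
8, 2, 2, 2, 2, 1, 1
…and 37 more, for 49 total.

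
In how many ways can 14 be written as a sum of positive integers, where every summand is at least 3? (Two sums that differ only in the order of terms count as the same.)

13

The partitions of 14 that satisfy the conditions:
14
11, 3
10, 4
9, 5
8, 6
8, 3, 3
7, 7
7, 4, 3
6, 5, 3
6, 4, 4
5, 5, 4
5, 3, 3, 3
4, 4, 3, 3
That's 13 in total.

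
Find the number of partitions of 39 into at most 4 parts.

588

Enumerating by decreasing first part gives 588 partitions in all.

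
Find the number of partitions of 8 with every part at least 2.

Listing the qualifying partitions of 8:
8
6,2
5,3
4,4
4,2,2
3,3,2
2,2,2,2
Counting gives 7.

7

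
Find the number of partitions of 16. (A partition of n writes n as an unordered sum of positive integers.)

231

Systematic enumeration (by largest part, then next-largest, …) yields 231.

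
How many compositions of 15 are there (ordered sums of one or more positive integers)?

The number of compositions of n is 2^(n−1); here 2^14 = 16384.

16384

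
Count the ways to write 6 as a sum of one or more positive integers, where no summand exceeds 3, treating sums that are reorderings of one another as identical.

7

Listing the qualifying partitions of 6:
3, 3
3, 2, 1
3, 1, 1, 1
2, 2, 2
2, 2, 1, 1
2, 1, 1, 1, 1
1, 1, 1, 1, 1, 1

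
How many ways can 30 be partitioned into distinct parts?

Counting exhaustively, 296 partitions satisfy the conditions.

296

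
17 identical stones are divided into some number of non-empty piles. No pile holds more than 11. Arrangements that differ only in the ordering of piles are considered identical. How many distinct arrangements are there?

278

A full systematic count gives 278.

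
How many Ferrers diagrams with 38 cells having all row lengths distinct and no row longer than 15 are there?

There are 353 such partitions.

353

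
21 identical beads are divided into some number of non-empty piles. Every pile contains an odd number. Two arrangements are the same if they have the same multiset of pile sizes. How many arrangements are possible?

Counting exhaustively, 76 partitions satisfy the conditions.

76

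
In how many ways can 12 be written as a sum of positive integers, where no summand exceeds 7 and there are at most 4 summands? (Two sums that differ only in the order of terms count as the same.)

23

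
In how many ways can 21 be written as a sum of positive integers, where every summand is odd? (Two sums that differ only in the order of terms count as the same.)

Systematic enumeration (by largest part, then next-largest, …) yields 76.

76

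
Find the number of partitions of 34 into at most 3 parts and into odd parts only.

9

Listing the qualifying partitions of 34:
33 + 1
31 + 3
29 + 5
27 + 7
25 + 9
23 + 11
21 + 13
19 + 15
17 + 17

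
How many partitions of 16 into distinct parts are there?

32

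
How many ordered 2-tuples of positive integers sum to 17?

16

Place 1 bars in the 16 internal gaps of a row of 17 dots: C(16,1) = 16.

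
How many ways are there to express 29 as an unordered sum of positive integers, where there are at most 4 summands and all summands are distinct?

Enumerating by decreasing first part gives 165 partitions in all.

165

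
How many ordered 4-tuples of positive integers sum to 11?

120

Equivalently, choose which 3 of the 10 gaps become plus signs: C(10,3) = 120.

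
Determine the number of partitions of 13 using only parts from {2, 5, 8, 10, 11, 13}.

Enumerating:
13
11+2
8+5
5+2+2+2+2

4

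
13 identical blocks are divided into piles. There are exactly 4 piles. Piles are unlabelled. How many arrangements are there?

Enumerating:
10,1,1,1
9,2,1,1
8,3,1,1
8,2,2,1
7,4,1,1
7,3,2,1
7,2,2,2
6,5,1,1
6,4,2,1
6,3,3,1
6,3,2,2
5,5,2,1
5,4,3,1
5,4,2,2
5,3,3,2
4,4,4,1
4,4,3,2
4,3,3,3

18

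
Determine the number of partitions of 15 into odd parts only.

27

There are too many to list fully; the first 12 (by largest part) are:
15
1 + 1 + 13
1 + 3 + 11
1 + 1 + 1 + 1 + 11
1 + 5 + 9
3 + 3 + 9
1 + 1 + 1 + 3 + 9
1 + 1 + 1 + 1 + 1 + 1 + 9
1 + 7 + 7
3 + 5 + 7
1 + 1 + 1 + 5 + 7
1 + 1 + 3 + 3 + 7
…and 15 more, for 27 total.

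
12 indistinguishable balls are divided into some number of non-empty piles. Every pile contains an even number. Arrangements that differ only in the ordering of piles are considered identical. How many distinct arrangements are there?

11

Listing the qualifying partitions of 12:
12
10, 2
8, 4
8, 2, 2
6, 6
6, 4, 2
6, 2, 2, 2
4, 4, 4
4, 4, 2, 2
4, 2, 2, 2, 2
2, 2, 2, 2, 2, 2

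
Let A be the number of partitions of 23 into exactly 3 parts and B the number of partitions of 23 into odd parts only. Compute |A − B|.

Partitions of 23 into exactly 3 parts: 44.
Partitions of 23 into odd parts only: 104.
|44 − 104| = 60.

60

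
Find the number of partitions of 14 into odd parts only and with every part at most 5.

Listing the qualifying partitions of 14:
1, 3, 5, 5
1, 1, 1, 1, 5, 5
3, 3, 3, 5
1, 1, 1, 3, 3, 5
1, 1, 1, 1, 1, 1, 3, 5
1, 1, 1, 1, 1, 1, 1, 1, 1, 5
1, 1, 3, 3, 3, 3
1, 1, 1, 1, 1, 3, 3, 3
1, 1, 1, 1, 1, 1, 1, 1, 3, 3
1, 1, 1, 1, 1, 1, 1, 1, 1, 1, 1, 3
1, 1, 1, 1, 1, 1, 1, 1, 1, 1, 1, 1, 1, 1
That's 11 in total.

11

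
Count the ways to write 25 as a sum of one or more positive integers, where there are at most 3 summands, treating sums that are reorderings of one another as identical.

65

There are too many to list fully; the first 12 (by largest part) are:
25
24+1
23+2
23+1+1
22+3
22+2+1
21+4
21+3+1
21+2+2
20+5
20+4+1
20+3+2
…and 53 more, for 65 total.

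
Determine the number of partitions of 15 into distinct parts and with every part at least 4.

6

They are:
15
11 + 4
10 + 5
9 + 6
8 + 7
6 + 5 + 4
Counting gives 6.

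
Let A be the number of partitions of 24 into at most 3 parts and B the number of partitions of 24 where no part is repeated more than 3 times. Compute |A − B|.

661

Partitions of 24 into at most 3 parts: 61.
Partitions of 24 where no part is repeated more than 3 times: 722.
|61 − 722| = 661.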